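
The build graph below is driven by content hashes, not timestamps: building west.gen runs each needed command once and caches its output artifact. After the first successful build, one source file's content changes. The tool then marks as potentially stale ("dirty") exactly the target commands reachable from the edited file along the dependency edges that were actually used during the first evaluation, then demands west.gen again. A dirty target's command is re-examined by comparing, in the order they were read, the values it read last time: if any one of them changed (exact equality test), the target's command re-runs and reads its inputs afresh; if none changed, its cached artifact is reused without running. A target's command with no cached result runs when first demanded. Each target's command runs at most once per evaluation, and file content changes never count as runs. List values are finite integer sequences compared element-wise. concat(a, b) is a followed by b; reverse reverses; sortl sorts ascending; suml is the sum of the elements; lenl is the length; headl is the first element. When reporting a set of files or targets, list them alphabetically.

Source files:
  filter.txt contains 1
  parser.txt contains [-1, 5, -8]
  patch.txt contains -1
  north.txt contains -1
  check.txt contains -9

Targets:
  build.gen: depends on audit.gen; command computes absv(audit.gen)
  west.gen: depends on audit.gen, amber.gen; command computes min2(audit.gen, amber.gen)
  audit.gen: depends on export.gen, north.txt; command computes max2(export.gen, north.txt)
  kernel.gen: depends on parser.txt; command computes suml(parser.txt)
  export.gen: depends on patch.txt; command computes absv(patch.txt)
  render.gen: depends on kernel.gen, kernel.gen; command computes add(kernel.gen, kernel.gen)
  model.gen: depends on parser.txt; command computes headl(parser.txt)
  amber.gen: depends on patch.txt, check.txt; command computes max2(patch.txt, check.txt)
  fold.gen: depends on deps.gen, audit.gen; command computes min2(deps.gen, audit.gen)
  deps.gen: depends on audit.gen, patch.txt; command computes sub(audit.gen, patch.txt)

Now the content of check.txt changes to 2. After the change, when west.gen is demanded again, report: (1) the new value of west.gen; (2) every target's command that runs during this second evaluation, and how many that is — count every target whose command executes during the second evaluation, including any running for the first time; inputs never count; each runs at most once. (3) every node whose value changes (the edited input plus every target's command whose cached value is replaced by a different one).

Initial pass — values computed on the first demand:
  amber.gen = max2(-1, -9) = -1
  export.gen = absv(-1) = 1
  audit.gen = max2(1, -1) = 1
  west.gen = min2(1, -1) = -1

Second demand — change propagation:
  amber.gen: re-runs because check.txt -9->2; new result 2.
  west.gen: re-runs because amber.gen -1->2; new result 1.

west.gen now evaluates to 1.
Run set: amber.gen, west.gen (2 run).
Changed values: amber.gen, check.txt, west.gen.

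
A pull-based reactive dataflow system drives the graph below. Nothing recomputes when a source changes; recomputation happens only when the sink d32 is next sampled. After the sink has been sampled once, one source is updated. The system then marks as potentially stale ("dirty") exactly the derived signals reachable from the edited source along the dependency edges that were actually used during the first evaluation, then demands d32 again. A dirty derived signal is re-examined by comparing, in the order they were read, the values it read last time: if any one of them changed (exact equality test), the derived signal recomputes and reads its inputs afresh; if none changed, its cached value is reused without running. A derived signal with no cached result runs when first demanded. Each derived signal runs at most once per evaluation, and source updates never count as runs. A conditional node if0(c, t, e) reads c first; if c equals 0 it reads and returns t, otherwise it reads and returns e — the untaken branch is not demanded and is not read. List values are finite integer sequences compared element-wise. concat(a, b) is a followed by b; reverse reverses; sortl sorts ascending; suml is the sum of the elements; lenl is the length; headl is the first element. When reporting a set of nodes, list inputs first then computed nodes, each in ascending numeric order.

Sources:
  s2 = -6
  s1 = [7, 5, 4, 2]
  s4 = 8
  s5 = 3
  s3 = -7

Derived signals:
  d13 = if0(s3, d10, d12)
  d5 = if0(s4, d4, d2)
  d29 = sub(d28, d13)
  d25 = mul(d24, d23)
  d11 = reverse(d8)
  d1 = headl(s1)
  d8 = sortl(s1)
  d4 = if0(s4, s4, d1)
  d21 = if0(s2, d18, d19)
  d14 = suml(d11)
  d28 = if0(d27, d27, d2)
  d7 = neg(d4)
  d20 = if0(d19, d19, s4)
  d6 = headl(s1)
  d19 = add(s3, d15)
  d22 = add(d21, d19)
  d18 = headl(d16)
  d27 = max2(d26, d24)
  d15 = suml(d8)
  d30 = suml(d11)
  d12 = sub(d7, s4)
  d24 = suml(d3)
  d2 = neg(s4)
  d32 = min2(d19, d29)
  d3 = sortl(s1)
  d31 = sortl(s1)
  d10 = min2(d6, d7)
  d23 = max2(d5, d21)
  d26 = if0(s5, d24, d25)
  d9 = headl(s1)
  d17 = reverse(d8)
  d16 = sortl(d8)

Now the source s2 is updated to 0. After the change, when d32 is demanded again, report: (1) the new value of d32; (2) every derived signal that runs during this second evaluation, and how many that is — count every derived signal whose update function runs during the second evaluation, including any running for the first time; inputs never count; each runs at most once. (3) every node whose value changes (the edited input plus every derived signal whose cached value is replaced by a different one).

First evaluation (everything demanded from the output):
  d1 = headl([7, 5, 4, 2]) = 7
  d2 = neg(8) = -8
  d3 = sortl([7, 5, 4, 2]) = [2, 4, 5, 7]
  d4 = if0(s4=8 -> else branch d1) = 7
  d5 = if0(s4=8 -> else branch d2) = -8
  d7 = neg(7) = -7
  d8 = sortl([7, 5, 4, 2]) = [2, 4, 5, 7]
  d12 = sub(-7, 8) = -15
  d13 = if0(s3=-7 -> else branch d12) = -15
  d15 = suml([2, 4, 5, 7]) = 18
  d19 = add(-7, 18) = 11
  d21 = if0(s2=-6 -> else branch d19) = 11
  d23 = max2(-8, 11) = 11
  d24 = suml([2, 4, 5, 7]) = 18
  d25 = mul(18, 11) = 198
  d26 = if0(s5=3 -> else branch d25) = 198
  d27 = max2(198, 18) = 198
  d28 = if0(d27=198 -> else branch d2) = -8
  d29 = sub(-8, -15) = 7
  d32 = min2(11, 7) = 7

Propagation after the edit:
  d16: demanded for the first time — runs, produces [2, 4, 5, 7].
  d18: demanded for the first time — runs, produces 2.
  d21: runs — s2 -6->0; result 2.
  d23: runs — d21 11->2; result 2.
  d25: runs — d23 11->2; result 36.
  d26: runs — d25 198->36; result 36.
  d27: runs — d26 198->36; result 36.
  d28: runs — d27 198->36; result -8 (same value as before).
  d29: checked — values it read are unchanged (d28 unchanged, d13 unchanged); reused cached 7 without running.
  d32: checked — values it read are unchanged (d19 unchanged, d29 unchanged); reused cached 7 without running.

Key observation: a condition flipped, so demand reaches new nodes — d16, d18 run for the first time.

New value of d32: 7.
Derived signals that run: d16, d18, d21, d23, d25, d26, d27, d28 — 8 in total.
Values that change: s2, d21, d23, d25, d26, d27.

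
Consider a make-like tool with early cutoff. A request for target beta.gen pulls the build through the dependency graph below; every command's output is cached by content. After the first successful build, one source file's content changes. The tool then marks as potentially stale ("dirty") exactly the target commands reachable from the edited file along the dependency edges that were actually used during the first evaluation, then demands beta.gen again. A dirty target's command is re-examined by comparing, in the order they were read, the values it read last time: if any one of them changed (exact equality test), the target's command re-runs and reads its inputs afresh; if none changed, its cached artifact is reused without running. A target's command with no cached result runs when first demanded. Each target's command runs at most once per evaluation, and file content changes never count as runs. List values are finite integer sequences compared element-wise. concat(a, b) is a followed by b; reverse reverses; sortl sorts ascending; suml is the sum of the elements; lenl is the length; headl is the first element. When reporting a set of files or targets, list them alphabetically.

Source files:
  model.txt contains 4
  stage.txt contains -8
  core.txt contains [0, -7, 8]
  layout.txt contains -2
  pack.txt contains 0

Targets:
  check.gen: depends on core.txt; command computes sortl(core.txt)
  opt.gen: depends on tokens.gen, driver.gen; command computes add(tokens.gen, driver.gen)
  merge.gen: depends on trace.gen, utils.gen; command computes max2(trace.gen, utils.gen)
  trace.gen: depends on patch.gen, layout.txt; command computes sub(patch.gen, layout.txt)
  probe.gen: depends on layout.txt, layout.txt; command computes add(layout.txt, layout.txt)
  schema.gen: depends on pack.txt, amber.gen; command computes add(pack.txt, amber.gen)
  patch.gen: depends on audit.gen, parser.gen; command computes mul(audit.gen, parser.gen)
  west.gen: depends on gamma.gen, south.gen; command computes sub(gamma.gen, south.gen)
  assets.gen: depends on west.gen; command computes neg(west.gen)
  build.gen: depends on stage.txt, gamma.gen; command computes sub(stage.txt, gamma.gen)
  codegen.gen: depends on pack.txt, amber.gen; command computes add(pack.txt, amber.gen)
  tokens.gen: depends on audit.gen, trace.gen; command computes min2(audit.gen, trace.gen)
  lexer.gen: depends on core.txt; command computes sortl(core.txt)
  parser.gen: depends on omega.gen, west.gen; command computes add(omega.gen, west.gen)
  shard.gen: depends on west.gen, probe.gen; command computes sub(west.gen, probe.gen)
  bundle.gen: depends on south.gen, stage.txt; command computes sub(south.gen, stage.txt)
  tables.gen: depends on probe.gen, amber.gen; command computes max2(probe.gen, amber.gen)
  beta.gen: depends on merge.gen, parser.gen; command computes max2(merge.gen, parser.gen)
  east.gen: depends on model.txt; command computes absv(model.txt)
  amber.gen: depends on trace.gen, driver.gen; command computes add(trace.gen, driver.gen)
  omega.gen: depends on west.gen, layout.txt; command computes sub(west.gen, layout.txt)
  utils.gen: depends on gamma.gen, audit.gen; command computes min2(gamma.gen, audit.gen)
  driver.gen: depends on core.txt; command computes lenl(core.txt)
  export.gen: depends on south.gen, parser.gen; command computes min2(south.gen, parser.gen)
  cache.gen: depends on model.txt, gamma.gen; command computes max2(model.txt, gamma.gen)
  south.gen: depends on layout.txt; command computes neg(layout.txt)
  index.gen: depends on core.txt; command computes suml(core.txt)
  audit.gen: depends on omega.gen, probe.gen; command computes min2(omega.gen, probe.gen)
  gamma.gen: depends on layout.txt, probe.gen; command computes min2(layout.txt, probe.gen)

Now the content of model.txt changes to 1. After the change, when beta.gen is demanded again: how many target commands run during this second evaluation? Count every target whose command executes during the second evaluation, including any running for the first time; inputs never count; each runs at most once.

0 target commands run: none.
Note the shortcut — model.txt feeds only undemanded nodes, so no recomputation happens.

First demand of the output computes:
  probe.gen = add(-2, -2) = -4
  gamma.gen = min2(-2, -4) = -4
  south.gen = neg(-2) = 2
  west.gen = sub(-4, 2) = -6
  omega.gen = sub(-6, -2) = -4
  audit.gen = min2(-4, -4) = -4
  parser.gen = add(-4, -6) = -10
  patch.gen = mul(-4, -10) = 40
  trace.gen = sub(40, -2) = 42
  utils.gen = min2(-4, -4) = -4
  merge.gen = max2(42, -4) = 42
  beta.gen = max2(42, -10) = 42

After the edit, cleaning proceeds:
  model.txt only reaches undemanded nodes; the second demand re-runs nothing.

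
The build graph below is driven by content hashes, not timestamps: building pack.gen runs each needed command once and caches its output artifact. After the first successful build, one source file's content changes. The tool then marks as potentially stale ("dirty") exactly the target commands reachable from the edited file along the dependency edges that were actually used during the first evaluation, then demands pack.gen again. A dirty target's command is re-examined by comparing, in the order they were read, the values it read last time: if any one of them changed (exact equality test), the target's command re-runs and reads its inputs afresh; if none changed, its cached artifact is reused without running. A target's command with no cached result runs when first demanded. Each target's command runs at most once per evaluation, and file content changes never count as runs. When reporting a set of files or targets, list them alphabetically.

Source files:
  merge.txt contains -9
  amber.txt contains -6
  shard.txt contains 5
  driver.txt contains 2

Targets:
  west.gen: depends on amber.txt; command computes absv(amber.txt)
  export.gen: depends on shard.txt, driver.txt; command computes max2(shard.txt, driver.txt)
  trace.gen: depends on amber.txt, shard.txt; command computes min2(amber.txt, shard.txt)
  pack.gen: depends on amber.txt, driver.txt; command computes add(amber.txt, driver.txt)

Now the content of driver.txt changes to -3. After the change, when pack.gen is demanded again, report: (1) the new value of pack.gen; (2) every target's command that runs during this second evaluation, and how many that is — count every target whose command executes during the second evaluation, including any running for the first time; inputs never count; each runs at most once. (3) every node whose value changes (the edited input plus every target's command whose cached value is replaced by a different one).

pack.gen now evaluates to -9.
Run set: pack.gen (1 run).
Changed values: driver.txt, pack.gen.

Initial pass — values computed on the first demand:
  pack.gen = add(-6, 2) = -4

Second demand — change propagation:
  pack.gen: re-runs because driver.txt 2->-3; new result -9.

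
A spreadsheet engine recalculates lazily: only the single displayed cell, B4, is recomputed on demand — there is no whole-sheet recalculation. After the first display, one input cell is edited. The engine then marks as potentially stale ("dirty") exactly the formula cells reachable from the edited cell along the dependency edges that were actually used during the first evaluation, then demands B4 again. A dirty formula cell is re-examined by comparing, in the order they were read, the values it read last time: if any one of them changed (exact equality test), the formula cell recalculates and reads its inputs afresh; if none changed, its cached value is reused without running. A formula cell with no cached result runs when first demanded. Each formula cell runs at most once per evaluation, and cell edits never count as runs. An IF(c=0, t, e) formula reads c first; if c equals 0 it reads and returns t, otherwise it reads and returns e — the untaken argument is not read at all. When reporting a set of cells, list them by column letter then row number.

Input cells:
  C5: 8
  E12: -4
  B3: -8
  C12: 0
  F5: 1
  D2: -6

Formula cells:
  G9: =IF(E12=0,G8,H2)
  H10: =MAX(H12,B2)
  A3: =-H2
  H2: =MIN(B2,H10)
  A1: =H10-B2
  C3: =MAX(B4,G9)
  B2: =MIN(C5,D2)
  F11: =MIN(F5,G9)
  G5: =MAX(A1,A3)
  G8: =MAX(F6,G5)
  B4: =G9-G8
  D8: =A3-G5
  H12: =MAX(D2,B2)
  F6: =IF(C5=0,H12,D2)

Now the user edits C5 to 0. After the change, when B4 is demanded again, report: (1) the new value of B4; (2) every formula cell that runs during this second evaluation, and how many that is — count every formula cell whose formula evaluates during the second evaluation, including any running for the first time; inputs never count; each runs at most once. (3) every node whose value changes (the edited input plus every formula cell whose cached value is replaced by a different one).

New value of B4: -12.
Formula cells that run: B2, F6 — 2 in total.
Values that change: C5.
Key observation: the cutoff stops propagation at H12 — its inputs' values are unchanged, so it reuses its cache.

First evaluation (everything demanded from the output):
  B2 = MIN(8, -6) = -6
  H12 = MAX(-6, -6) = -6
  F6 = IF(C5=0: C5=8 -> else branch D2) = -6
  H10 = MAX(-6, -6) = -6
  A1 = -6 - -6 = 0
  H2 = MIN(-6, -6) = -6
  A3 = -(-6) = 6
  G5 = MAX(0, 6) = 6
  G8 = MAX(-6, 6) = 6
  G9 = IF(E12=0: E12=-4 -> else branch H2) = -6
  B4 = -6 - 6 = -12

Propagation after the edit:
  B2: runs — C5 8->0; result -6 (same value as before).
  H12: checked — values it read are unchanged (D2 unchanged, B2 unchanged); reused cached -6 without running.
  F6: runs — C5 8->0; result -6 (same value as before).
  H10: checked — values it read are unchanged (H12 unchanged, B2 unchanged); reused cached -6 without running.
  A1: checked — values it read are unchanged (H10 unchanged, B2 unchanged); reused cached 0 without running.
  H2: checked — values it read are unchanged (B2 unchanged, H10 unchanged); reused cached -6 without running.
  A3: checked — values it read are unchanged (H2 unchanged); reused cached 6 without running.
  G5: checked — values it read are unchanged (A1 unchanged, A3 unchanged); reused cached 6 without running.
  G8: checked — values it read are unchanged (F6 unchanged, G5 unchanged); reused cached 6 without running.
  G9: checked — values it read are unchanged (E12 unchanged, H2 unchanged); reused cached -6 without running.
  B4: checked — values it read are unchanged (G9 unchanged, G8 unchanged); reused cached -12 without running.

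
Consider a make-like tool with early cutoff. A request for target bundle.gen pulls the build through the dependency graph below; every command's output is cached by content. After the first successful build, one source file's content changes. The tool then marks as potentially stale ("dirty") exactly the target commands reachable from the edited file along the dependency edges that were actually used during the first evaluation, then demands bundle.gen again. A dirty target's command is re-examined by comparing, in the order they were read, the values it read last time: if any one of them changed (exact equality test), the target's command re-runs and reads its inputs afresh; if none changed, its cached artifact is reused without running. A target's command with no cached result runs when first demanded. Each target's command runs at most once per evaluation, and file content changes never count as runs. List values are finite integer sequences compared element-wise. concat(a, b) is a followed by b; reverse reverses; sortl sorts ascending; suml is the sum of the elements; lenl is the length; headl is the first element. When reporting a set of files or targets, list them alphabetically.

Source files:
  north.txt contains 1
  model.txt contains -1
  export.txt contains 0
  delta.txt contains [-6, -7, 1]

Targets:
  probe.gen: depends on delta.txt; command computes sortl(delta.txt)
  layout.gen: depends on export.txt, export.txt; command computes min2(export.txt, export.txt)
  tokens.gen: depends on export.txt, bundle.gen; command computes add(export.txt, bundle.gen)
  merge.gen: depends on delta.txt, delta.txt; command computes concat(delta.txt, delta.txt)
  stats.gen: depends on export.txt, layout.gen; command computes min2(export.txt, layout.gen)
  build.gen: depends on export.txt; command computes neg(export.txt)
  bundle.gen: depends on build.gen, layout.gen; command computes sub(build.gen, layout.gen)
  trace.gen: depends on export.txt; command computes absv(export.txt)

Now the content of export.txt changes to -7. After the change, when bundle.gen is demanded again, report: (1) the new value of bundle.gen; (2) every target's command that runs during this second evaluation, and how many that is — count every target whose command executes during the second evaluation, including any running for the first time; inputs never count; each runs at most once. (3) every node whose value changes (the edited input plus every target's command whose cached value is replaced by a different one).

Demanding bundle.gen again yields 14.
3 target commands run: build.gen, bundle.gen, layout.gen.
The nodes whose values change: build.gen, bundle.gen, export.txt, layout.gen.

First demand of the output computes:
  build.gen = neg(0) = 0
  layout.gen = min2(0, 0) = 0
  bundle.gen = sub(0, 0) = 0

After the edit, cleaning proceeds:
  build.gen: a read changed (export.txt 0->-7) — executes, giving 7.
  layout.gen: a read changed (export.txt 0->-7; export.txt 0->-7) — executes, giving -7.
  bundle.gen: a read changed (build.gen 0->7; layout.gen 0->-7) — executes, giving 14.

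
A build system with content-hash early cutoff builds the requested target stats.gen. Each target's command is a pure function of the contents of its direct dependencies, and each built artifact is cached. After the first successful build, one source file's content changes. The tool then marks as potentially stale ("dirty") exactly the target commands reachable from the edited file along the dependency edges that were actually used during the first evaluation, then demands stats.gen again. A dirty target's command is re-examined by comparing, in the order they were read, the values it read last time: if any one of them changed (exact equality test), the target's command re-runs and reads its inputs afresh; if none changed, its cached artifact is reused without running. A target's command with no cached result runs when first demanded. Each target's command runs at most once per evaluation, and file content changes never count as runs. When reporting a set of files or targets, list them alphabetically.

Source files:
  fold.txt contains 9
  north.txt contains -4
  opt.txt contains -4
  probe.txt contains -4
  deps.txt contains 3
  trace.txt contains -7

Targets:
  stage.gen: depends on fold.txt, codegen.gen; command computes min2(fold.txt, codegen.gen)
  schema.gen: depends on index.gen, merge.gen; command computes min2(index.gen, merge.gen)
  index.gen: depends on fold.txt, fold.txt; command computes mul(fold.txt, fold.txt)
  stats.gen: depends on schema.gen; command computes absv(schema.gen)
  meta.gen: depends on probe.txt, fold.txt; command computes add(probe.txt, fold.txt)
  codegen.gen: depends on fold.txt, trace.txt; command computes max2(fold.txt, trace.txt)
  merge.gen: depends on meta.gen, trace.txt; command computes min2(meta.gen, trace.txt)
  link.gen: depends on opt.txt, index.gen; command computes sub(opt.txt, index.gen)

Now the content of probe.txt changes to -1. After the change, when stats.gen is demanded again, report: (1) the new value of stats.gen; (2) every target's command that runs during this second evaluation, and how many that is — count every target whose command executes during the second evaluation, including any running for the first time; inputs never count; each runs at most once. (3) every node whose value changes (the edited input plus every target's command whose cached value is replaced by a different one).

First evaluation (everything demanded from the output):
  index.gen = mul(9, 9) = 81
  meta.gen = add(-4, 9) = 5
  merge.gen = min2(5, -7) = -7
  schema.gen = min2(81, -7) = -7
  stats.gen = absv(-7) = 7

Propagation after the edit:
  meta.gen: runs — probe.txt -4->-1; result 8.
  merge.gen: runs — meta.gen 5->8; result -7 (same value as before).
  schema.gen: checked — values it read are unchanged (index.gen unchanged, merge.gen unchanged); reused cached -7 without running.
  stats.gen: checked — values it read are unchanged (schema.gen unchanged); reused cached 7 without running.

Key observation: the change is absorbed at merge.gen — it re-runs but produces the same value, and the output's value is unchanged.

New value of stats.gen: 7.
Target commands that run: merge.gen, meta.gen — 2 in total.
Values that change: meta.gen, probe.txt.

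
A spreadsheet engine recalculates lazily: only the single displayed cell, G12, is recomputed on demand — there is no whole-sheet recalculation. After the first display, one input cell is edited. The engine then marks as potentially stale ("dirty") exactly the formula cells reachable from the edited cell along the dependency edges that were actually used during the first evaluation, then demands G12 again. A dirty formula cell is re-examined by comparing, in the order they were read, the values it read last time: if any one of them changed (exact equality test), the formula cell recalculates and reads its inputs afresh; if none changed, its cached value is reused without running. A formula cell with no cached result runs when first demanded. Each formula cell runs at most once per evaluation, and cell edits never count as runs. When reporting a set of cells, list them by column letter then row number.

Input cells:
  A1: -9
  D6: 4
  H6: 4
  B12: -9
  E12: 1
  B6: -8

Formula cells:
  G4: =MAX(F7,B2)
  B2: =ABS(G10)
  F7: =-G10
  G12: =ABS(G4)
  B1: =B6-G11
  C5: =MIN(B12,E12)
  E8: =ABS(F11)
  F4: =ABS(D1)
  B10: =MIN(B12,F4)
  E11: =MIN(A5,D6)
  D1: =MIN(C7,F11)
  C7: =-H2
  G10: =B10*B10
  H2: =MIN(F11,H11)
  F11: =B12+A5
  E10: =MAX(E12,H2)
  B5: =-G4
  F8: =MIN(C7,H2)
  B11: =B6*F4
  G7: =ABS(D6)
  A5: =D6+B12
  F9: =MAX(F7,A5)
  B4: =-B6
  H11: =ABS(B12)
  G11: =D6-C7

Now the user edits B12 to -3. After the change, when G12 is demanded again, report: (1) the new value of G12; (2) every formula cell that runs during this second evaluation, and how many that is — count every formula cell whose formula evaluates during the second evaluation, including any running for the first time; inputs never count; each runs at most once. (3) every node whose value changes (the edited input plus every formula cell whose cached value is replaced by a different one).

First evaluation (everything demanded from the output):
  A5 = 4 + -9 = -5
  F11 = -9 + -5 = -14
  H11 = ABS(-9) = 9
  H2 = MIN(-14, 9) = -14
  C7 = -(-14) = 14
  D1 = MIN(14, -14) = -14
  F4 = ABS(-14) = 14
  B10 = MIN(-9, 14) = -9
  G10 = -9 * -9 = 81
  B2 = ABS(81) = 81
  F7 = -(81) = -81
  G4 = MAX(-81, 81) = 81
  G12 = ABS(81) = 81

Propagation after the edit:
  A5: runs — B12 -9->-3; result 1.
  F11: runs — B12 -9->-3; A5 -5->1; result -2.
  H11: runs — B12 -9->-3; result 3.
  H2: runs — F11 -14->-2; H11 9->3; result -2.
  C7: runs — H2 -14->-2; result 2.
  D1: runs — C7 14->2; F11 -14->-2; result -2.
  F4: runs — D1 -14->-2; result 2.
  B10: runs — B12 -9->-3; F4 14->2; result -3.
  G10: runs — B10 -9->-3; B10 -9->-3; result 9.
  B2: runs — G10 81->9; result 9.
  F7: runs — G10 81->9; result -9.
  G4: runs — F7 -81->-9; B2 81->9; result 9.
  G12: runs — G4 81->9; result 9.

New value of G12: 9.
Formula cells that run: A5, B2, B10, C7, D1, F4, F7, F11, G4, G10, G12, H2, H11 — 13 in total.
Values that change: A5, B2, B10, B12, C7, D1, F4, F7, F11, G4, G10, G12, H2, H11.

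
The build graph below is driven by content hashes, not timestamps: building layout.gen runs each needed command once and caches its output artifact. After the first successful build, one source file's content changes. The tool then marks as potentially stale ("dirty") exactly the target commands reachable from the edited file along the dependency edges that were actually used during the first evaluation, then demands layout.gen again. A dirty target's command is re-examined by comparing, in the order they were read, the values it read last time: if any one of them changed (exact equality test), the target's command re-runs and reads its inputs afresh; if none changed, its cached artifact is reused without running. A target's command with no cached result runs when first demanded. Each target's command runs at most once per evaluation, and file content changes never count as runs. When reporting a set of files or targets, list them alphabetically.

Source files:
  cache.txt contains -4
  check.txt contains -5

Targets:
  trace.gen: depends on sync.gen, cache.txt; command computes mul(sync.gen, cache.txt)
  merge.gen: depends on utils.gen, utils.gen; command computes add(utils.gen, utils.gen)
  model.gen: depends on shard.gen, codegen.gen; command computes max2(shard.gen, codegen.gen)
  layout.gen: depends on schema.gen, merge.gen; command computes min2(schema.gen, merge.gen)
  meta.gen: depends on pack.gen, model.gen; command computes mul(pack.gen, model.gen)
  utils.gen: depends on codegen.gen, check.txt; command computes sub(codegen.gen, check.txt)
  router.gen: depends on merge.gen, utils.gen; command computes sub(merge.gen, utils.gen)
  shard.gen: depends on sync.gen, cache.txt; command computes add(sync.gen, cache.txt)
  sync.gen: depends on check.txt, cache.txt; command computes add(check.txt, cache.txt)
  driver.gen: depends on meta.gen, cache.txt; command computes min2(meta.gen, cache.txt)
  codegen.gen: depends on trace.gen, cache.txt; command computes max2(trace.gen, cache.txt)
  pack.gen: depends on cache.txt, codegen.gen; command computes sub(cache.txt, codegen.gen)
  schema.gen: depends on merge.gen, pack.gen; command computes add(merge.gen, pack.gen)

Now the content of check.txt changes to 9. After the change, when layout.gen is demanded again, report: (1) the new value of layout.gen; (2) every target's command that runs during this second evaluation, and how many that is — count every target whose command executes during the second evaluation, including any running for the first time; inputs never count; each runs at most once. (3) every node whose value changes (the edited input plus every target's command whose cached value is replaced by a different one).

layout.gen now evaluates to -26.
Run set: codegen.gen, layout.gen, merge.gen, pack.gen, schema.gen, sync.gen, trace.gen, utils.gen (8 run).
Changed values: check.txt, codegen.gen, layout.gen, merge.gen, pack.gen, schema.gen, sync.gen, trace.gen, utils.gen.

Initial pass — values computed on the first demand:
  sync.gen = add(-5, -4) = -9
  trace.gen = mul(-9, -4) = 36
  codegen.gen = max2(36, -4) = 36
  pack.gen = sub(-4, 36) = -40
  utils.gen = sub(36, -5) = 41
  merge.gen = add(41, 41) = 82
  schema.gen = add(82, -40) = 42
  layout.gen = min2(42, 82) = 42

Second demand — change propagation:
  sync.gen: re-runs because check.txt -5->9; new result 5.
  trace.gen: re-runs because sync.gen -9->5; new result -20.
  codegen.gen: re-runs because trace.gen 36->-20; new result -4.
  pack.gen: re-runs because codegen.gen 36->-4; new result 0.
  utils.gen: re-runs because codegen.gen 36->-4; check.txt -5->9; new result -13.
  merge.gen: re-runs because utils.gen 41->-13; utils.gen 41->-13; new result -26.
  schema.gen: re-runs because merge.gen 82->-26; pack.gen -40->0; new result -26.
  layout.gen: re-runs because schema.gen 42->-26; merge.gen 82->-26; new result -26.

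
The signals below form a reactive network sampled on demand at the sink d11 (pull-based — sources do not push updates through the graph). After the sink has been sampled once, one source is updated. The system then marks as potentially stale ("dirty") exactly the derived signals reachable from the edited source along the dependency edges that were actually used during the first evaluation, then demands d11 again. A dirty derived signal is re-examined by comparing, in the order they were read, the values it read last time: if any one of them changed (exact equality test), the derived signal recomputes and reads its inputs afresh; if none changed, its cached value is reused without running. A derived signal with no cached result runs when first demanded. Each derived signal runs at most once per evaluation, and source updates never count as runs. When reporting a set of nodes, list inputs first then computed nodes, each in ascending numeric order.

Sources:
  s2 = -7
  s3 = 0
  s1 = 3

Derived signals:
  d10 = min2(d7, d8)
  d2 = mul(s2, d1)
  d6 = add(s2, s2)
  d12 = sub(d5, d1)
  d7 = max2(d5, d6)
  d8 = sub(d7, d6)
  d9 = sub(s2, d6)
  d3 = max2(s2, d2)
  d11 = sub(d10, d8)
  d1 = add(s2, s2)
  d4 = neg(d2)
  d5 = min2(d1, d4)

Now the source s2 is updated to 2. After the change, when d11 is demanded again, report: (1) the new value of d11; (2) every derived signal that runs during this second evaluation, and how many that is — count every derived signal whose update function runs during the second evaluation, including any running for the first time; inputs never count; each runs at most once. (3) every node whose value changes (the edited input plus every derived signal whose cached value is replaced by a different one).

d11 now evaluates to 0.
Run set: d1, d2, d4, d5, d6, d7, d8, d10, d11 (9 run).
Changed values: s2, d1, d2, d4, d5, d6, d7, d10, d11.

Initial pass — values computed on the first demand:
  d1 = add(-7, -7) = -14
  d2 = mul(-7, -14) = 98
  d4 = neg(98) = -98
  d5 = min2(-14, -98) = -98
  d6 = add(-7, -7) = -14
  d7 = max2(-98, -14) = -14
  d8 = sub(-14, -14) = 0
  d10 = min2(-14, 0) = -14
  d11 = sub(-14, 0) = -14

Second demand — change propagation:
  d1: re-runs because s2 -7->2; s2 -7->2; new result 4.
  d2: re-runs because s2 -7->2; d1 -14->4; new result 8.
  d4: re-runs because d2 98->8; new result -8.
  d5: re-runs because d1 -14->4; d4 -98->-8; new result -8.
  d6: re-runs because s2 -7->2; s2 -7->2; new result 4.
  d7: re-runs because d5 -98->-8; d6 -14->4; new result 4.
  d8: re-runs because d7 -14->4; d6 -14->4; new result 0 (unchanged).
  d10: re-runs because d7 -14->4; new result 0.
  d11: re-runs because d10 -14->0; new result 0.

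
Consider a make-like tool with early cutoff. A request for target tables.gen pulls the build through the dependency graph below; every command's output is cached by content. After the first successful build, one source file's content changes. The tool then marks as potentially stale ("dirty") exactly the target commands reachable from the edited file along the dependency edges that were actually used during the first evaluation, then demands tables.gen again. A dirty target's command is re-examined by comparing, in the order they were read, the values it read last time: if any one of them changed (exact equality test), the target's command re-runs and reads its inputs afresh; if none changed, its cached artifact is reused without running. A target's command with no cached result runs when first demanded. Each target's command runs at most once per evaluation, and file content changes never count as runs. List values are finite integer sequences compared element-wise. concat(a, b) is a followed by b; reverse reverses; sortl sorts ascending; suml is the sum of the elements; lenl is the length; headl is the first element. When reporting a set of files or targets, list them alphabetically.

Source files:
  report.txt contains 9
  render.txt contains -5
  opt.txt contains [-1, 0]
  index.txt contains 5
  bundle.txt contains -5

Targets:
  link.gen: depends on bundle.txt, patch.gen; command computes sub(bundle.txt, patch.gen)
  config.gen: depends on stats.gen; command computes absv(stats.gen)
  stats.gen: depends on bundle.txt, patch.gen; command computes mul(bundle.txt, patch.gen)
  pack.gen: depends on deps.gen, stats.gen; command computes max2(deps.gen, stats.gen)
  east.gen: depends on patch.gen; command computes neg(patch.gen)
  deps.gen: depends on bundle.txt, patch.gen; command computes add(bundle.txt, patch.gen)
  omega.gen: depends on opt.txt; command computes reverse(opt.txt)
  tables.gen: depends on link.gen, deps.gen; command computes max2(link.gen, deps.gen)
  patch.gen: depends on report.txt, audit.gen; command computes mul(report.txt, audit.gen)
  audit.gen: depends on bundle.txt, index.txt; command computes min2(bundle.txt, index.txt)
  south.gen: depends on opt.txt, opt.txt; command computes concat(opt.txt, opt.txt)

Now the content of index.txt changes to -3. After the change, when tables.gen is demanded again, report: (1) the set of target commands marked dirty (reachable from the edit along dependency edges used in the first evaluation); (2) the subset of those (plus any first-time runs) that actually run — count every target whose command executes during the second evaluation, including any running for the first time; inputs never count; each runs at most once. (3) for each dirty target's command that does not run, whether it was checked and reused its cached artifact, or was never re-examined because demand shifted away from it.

First demand of the output computes:
  audit.gen = min2(-5, 5) = -5
  patch.gen = mul(9, -5) = -45
  deps.gen = add(-5, -45) = -50
  link.gen = sub(-5, -45) = 40
  tables.gen = max2(40, -50) = 40

After the edit, cleaning proceeds:
  audit.gen: a read changed (index.txt 5->-3) — executes, giving -5 — identical to its old value.
  patch.gen: dirty, but its reads are unchanged (report.txt unchanged, audit.gen unchanged); cached -45 stands.
  deps.gen: dirty, but its reads are unchanged (bundle.txt unchanged, patch.gen unchanged); cached -50 stands.
  link.gen: dirty, but its reads are unchanged (bundle.txt unchanged, patch.gen unchanged); cached 40 stands.
  tables.gen: dirty, but its reads are unchanged (link.gen unchanged, deps.gen unchanged); cached 40 stands.

Note the absorption at audit.gen: it re-runs yet its value is the same, leaving the output's value untouched.

The edit dirties: audit.gen, deps.gen, link.gen, patch.gen, tables.gen.
1 target commands run: audit.gen.
Cache hits after checking: deps.gen, link.gen, patch.gen, tables.gen.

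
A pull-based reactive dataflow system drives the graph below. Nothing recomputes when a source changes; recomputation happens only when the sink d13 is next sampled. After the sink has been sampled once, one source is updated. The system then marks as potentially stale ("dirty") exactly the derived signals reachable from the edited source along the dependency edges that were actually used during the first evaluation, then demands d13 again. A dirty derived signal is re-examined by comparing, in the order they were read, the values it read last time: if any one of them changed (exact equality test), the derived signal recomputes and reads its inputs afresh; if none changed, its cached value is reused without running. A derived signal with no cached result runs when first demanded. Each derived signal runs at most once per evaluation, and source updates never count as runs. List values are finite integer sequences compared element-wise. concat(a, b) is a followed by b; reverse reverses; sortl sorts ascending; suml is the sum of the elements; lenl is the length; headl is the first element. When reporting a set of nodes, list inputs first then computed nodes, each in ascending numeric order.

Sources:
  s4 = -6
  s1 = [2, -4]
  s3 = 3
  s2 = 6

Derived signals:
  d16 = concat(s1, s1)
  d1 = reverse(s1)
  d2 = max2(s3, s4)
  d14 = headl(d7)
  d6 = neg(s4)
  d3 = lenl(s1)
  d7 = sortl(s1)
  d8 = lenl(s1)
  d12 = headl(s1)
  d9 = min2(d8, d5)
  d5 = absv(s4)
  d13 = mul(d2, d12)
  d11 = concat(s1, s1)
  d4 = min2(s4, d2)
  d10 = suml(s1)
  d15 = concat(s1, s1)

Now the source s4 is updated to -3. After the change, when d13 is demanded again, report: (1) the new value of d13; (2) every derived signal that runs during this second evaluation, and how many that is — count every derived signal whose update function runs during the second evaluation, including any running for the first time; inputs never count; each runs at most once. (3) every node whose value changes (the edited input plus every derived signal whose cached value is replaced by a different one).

New value of d13: 6.
Derived signals that run: d2 — 1 in total.
Values that change: s4.
Key observation: the change is absorbed at d2 — it re-runs but produces the same value, and the output's value is unchanged.

First evaluation (everything demanded from the output):
  d2 = max2(3, -6) = 3
  d12 = headl([2, -4]) = 2
  d13 = mul(3, 2) = 6

Propagation after the edit:
  d2: runs — s4 -6->-3; result 3 (same value as before).
  d13: checked — values it read are unchanged (d2 unchanged, d12 unchanged); reused cached 6 without running.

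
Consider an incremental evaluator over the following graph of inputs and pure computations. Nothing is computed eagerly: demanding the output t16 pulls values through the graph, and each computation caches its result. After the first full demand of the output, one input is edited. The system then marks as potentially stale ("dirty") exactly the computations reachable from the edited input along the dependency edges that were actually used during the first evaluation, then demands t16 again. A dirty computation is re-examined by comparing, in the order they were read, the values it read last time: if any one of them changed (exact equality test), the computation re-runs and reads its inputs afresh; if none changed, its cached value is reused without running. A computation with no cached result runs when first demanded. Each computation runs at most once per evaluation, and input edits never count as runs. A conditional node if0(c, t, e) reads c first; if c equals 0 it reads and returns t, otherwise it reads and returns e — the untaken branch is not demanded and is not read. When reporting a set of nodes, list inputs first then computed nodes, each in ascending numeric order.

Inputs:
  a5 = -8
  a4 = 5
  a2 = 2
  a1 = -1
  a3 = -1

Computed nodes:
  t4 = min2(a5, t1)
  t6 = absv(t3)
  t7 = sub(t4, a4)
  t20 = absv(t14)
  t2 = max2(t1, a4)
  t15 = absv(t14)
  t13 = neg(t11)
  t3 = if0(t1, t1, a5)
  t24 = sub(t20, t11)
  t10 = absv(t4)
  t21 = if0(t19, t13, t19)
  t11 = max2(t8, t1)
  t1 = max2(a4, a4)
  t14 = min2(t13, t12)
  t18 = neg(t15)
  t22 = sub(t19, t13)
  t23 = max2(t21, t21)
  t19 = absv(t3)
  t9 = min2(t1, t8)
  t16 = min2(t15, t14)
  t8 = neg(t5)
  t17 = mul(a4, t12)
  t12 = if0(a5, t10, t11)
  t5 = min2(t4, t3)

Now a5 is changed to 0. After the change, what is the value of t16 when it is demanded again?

Initial pass — values computed on the first demand:
  t1 = max2(5, 5) = 5
  t3 = if0(t1=5 -> else branch a5) = -8
  t4 = min2(-8, 5) = -8
  t5 = min2(-8, -8) = -8
  t8 = neg(-8) = 8
  t11 = max2(8, 5) = 8
  t12 = if0(a5=-8 -> else branch t11) = 8
  t13 = neg(8) = -8
  t14 = min2(-8, 8) = -8
  t15 = absv(-8) = 8
  t16 = min2(8, -8) = -8

Second demand — change propagation:
  t3: re-runs because a5 -8->0; new result 0.
  t4: re-runs because a5 -8->0; new result 0.
  t5: re-runs because t4 -8->0; t3 -8->0; new result 0.
  t8: re-runs because t5 -8->0; new result 0.
  t10: newly demanded (no cache) — executes and yields 0.
  t11: re-runs because t8 8->0; new result 5.
  t12: re-runs because a5 -8->0; t11 8->5; new result 0.
  t13: re-runs because t11 8->5; new result -5.
  t14: re-runs because t13 -8->-5; t12 8->0; new result -5.
  t15: re-runs because t14 -8->-5; new result 5.
  t16: re-runs because t15 8->5; t14 -8->-5; new result -5.

The important point: the flipped condition pulls in fresh nodes; t10 runs for the first time.

t16 now evaluates to -5.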